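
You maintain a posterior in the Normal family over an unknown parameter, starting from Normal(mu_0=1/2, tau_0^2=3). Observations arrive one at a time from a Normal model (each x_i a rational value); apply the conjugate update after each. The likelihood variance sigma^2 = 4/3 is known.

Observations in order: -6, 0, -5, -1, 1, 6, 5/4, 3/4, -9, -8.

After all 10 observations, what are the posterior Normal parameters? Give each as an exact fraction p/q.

obs 1: x=-6 → posterior Normal(-4, 12/13)
obs 2: x=0 → posterior Normal(-26/11, 6/11)
obs 3: x=-5 → posterior Normal(-97/31, 12/31)
obs 4: x=-1 → posterior Normal(-53/20, 3/10)
obs 5: x=1 → posterior Normal(-97/49, 12/49)
obs 6: x=6 → posterior Normal(-43/58, 6/29)
obs 7: x=5/4 → posterior Normal(-127/268, 12/67)
obs 8: x=3/4 → posterior Normal(-25/76, 3/19)
obs 9: x=-9 → posterior Normal(-106/85, 12/85)
obs 10: x=-8 → posterior Normal(-89/47, 6/47)

mu_0=-89/47, tau_0^2=6/47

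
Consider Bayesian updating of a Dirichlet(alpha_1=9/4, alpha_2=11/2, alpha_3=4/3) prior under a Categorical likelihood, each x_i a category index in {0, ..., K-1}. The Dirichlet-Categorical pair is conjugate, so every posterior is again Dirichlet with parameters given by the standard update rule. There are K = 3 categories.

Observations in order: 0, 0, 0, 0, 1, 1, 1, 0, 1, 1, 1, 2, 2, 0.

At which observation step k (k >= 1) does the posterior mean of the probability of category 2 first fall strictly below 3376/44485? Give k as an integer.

k = 9

obs 1: x=0 → posterior Dirichlet(13/4, 11/2, 4/3)
obs 2: x=0 → posterior Dirichlet(17/4, 11/2, 4/3)
obs 3: x=0 → posterior Dirichlet(21/4, 11/2, 4/3)
obs 4: x=0 → posterior Dirichlet(25/4, 11/2, 4/3)
obs 5: x=1 → posterior Dirichlet(25/4, 13/2, 4/3)
obs 6: x=1 → posterior Dirichlet(25/4, 15/2, 4/3)
obs 7: x=1 → posterior Dirichlet(25/4, 17/2, 4/3)
obs 8: x=0 → posterior Dirichlet(29/4, 17/2, 4/3)
obs 9: x=1 → posterior Dirichlet(29/4, 19/2, 4/3)
obs 10: x=1 → posterior Dirichlet(29/4, 21/2, 4/3)
obs 11: x=1 → posterior Dirichlet(29/4, 23/2, 4/3)
obs 12: x=2 → posterior Dirichlet(29/4, 23/2, 7/3)
obs 13: x=2 → posterior Dirichlet(29/4, 23/2, 10/3)
obs 14: x=0 → posterior Dirichlet(33/4, 23/2, 10/3)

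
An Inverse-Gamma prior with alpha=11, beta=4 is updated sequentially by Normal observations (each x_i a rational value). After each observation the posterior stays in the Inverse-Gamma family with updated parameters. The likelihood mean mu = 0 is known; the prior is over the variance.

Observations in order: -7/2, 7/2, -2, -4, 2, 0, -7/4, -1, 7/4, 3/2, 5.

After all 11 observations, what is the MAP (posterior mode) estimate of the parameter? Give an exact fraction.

obs 1: x=-7/2 → posterior Inverse-Gamma(23/2, 81/8)
obs 2: x=7/2 → posterior Inverse-Gamma(12, 65/4)
obs 3: x=-2 → posterior Inverse-Gamma(25/2, 73/4)
obs 4: x=-4 → posterior Inverse-Gamma(13, 105/4)
obs 5: x=2 → posterior Inverse-Gamma(27/2, 113/4)
obs 6: x=0 → posterior Inverse-Gamma(14, 113/4)
obs 7: x=-7/4 → posterior Inverse-Gamma(29/2, 953/32)
obs 8: x=-1 → posterior Inverse-Gamma(15, 969/32)
obs 9: x=7/4 → posterior Inverse-Gamma(31/2, 509/16)
obs 10: x=3/2 → posterior Inverse-Gamma(16, 527/16)
obs 11: x=5 → posterior Inverse-Gamma(33/2, 727/16)

727/280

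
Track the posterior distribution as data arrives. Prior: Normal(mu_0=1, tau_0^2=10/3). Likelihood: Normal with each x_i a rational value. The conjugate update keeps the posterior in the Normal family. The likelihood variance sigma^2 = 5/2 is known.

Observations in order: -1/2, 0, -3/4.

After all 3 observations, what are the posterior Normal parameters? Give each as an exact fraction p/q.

mu_0=-2/15, tau_0^2=2/3

obs 1: x=-1/2 → posterior Normal(1/7, 10/7)
obs 2: x=0 → posterior Normal(1/11, 10/11)
obs 3: x=-3/4 → posterior Normal(-2/15, 2/3)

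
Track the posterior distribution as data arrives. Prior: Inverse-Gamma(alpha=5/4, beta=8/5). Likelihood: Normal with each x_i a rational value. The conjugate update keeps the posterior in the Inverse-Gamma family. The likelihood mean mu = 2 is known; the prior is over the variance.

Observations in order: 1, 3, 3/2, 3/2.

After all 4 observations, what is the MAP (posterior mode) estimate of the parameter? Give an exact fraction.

obs 1: x=1 → posterior Inverse-Gamma(7/4, 21/10)
obs 2: x=3 → posterior Inverse-Gamma(9/4, 13/5)
obs 3: x=3/2 → posterior Inverse-Gamma(11/4, 109/40)
obs 4: x=3/2 → posterior Inverse-Gamma(13/4, 57/20)

57/85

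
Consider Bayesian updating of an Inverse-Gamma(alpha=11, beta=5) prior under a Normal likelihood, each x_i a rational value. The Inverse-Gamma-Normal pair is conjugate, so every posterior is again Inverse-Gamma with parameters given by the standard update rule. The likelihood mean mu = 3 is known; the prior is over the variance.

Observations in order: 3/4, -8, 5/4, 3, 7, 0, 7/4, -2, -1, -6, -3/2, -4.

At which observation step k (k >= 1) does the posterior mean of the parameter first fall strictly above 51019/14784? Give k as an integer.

k = 2

obs 1: x=3/4 → posterior Inverse-Gamma(23/2, 241/32)
obs 2: x=-8 → posterior Inverse-Gamma(12, 2177/32)
obs 3: x=5/4 → posterior Inverse-Gamma(25/2, 1113/16)
obs 4: x=3 → posterior Inverse-Gamma(13, 1113/16)
obs 5: x=7 → posterior Inverse-Gamma(27/2, 1241/16)
obs 6: x=0 → posterior Inverse-Gamma(14, 1313/16)
obs 7: x=7/4 → posterior Inverse-Gamma(29/2, 2651/32)
obs 8: x=-2 → posterior Inverse-Gamma(15, 3051/32)
obs 9: x=-1 → posterior Inverse-Gamma(31/2, 3307/32)
obs 10: x=-6 → posterior Inverse-Gamma(16, 4603/32)
obs 11: x=-3/2 → posterior Inverse-Gamma(33/2, 4927/32)
obs 12: x=-4 → posterior Inverse-Gamma(17, 5711/32)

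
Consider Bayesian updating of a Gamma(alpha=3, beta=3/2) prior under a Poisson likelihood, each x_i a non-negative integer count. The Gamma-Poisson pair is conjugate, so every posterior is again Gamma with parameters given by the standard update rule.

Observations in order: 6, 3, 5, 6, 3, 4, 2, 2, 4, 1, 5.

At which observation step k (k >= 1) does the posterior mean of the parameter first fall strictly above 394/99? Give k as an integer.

k = 4

obs 1: x=6 → posterior Gamma(9, 5/2)
obs 2: x=3 → posterior Gamma(12, 7/2)
obs 3: x=5 → posterior Gamma(17, 9/2)
obs 4: x=6 → posterior Gamma(23, 11/2)
obs 5: x=3 → posterior Gamma(26, 13/2)
obs 6: x=4 → posterior Gamma(30, 15/2)
obs 7: x=2 → posterior Gamma(32, 17/2)
obs 8: x=2 → posterior Gamma(34, 19/2)
obs 9: x=4 → posterior Gamma(38, 21/2)
obs 10: x=1 → posterior Gamma(39, 23/2)
obs 11: x=5 → posterior Gamma(44, 25/2)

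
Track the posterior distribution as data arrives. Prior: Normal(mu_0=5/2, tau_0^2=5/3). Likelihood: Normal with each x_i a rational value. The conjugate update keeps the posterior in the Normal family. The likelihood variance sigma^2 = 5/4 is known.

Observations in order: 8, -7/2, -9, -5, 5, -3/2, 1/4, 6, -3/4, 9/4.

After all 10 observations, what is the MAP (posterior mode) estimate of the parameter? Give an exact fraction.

29/86

obs 1: x=8 → posterior Normal(79/14, 5/7)
obs 2: x=-7/2 → posterior Normal(51/22, 5/11)
obs 3: x=-9 → posterior Normal(-7/10, 1/3)
obs 4: x=-5 → posterior Normal(-61/38, 5/19)
obs 5: x=5 → posterior Normal(-21/46, 5/23)
obs 6: x=-3/2 → posterior Normal(-11/18, 5/27)
obs 7: x=1/4 → posterior Normal(-1/2, 5/31)
obs 8: x=6 → posterior Normal(17/70, 1/7)
obs 9: x=-3/4 → posterior Normal(11/78, 5/39)
obs 10: x=9/4 → posterior Normal(29/86, 5/43)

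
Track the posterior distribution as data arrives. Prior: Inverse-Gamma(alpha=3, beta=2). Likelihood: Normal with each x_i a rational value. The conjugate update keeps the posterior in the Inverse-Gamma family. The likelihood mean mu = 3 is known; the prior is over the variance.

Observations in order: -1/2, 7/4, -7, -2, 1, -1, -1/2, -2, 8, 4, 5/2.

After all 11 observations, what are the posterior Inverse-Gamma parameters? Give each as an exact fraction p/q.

alpha=17/2, beta=3621/32

obs 1: x=-1/2 → posterior Inverse-Gamma(7/2, 65/8)
obs 2: x=7/4 → posterior Inverse-Gamma(4, 285/32)
obs 3: x=-7 → posterior Inverse-Gamma(9/2, 1885/32)
obs 4: x=-2 → posterior Inverse-Gamma(5, 2285/32)
obs 5: x=1 → posterior Inverse-Gamma(11/2, 2349/32)
obs 6: x=-1 → posterior Inverse-Gamma(6, 2605/32)
obs 7: x=-1/2 → posterior Inverse-Gamma(13/2, 2801/32)
obs 8: x=-2 → posterior Inverse-Gamma(7, 3201/32)
obs 9: x=8 → posterior Inverse-Gamma(15/2, 3601/32)
obs 10: x=4 → posterior Inverse-Gamma(8, 3617/32)
obs 11: x=5/2 → posterior Inverse-Gamma(17/2, 3621/32)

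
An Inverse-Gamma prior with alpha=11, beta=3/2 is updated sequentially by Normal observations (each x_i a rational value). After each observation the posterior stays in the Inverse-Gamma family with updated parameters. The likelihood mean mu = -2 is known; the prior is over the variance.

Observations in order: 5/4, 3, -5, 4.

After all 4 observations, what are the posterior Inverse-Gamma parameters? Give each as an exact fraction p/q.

obs 1: x=5/4 → posterior Inverse-Gamma(23/2, 217/32)
obs 2: x=3 → posterior Inverse-Gamma(12, 617/32)
obs 3: x=-5 → posterior Inverse-Gamma(25/2, 761/32)
obs 4: x=4 → posterior Inverse-Gamma(13, 1337/32)

alpha=13, beta=1337/32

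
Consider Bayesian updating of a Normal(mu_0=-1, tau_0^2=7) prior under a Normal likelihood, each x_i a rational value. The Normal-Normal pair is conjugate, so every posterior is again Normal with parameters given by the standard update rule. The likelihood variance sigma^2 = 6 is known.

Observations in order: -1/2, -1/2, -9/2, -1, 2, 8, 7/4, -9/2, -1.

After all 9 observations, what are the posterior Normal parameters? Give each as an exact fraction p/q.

mu_0=-31/276, tau_0^2=14/23

obs 1: x=-1/2 → posterior Normal(-19/26, 42/13)
obs 2: x=-1/2 → posterior Normal(-13/20, 21/10)
obs 3: x=-9/2 → posterior Normal(-89/54, 14/9)
obs 4: x=-1 → posterior Normal(-103/68, 21/17)
obs 5: x=2 → posterior Normal(-75/82, 42/41)
obs 6: x=8 → posterior Normal(37/96, 7/8)
obs 7: x=7/4 → posterior Normal(123/220, 42/55)
obs 8: x=-9/2 → posterior Normal(-3/248, 21/31)
obs 9: x=-1 → posterior Normal(-31/276, 14/23)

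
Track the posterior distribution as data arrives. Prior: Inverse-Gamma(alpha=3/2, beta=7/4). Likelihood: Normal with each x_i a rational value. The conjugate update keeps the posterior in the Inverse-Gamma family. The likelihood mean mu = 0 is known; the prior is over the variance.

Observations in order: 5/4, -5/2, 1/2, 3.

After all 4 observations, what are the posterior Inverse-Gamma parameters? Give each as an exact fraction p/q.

alpha=7/2, beta=329/32

obs 1: x=5/4 → posterior Inverse-Gamma(2, 81/32)
obs 2: x=-5/2 → posterior Inverse-Gamma(5/2, 181/32)
obs 3: x=1/2 → posterior Inverse-Gamma(3, 185/32)
obs 4: x=3 → posterior Inverse-Gamma(7/2, 329/32)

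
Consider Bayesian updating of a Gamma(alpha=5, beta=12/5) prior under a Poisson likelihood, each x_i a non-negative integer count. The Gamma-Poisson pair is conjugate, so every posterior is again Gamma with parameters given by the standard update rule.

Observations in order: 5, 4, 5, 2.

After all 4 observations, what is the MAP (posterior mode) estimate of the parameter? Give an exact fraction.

obs 1: x=5 → posterior Gamma(10, 17/5)
obs 2: x=4 → posterior Gamma(14, 22/5)
obs 3: x=5 → posterior Gamma(19, 27/5)
obs 4: x=2 → posterior Gamma(21, 32/5)

25/8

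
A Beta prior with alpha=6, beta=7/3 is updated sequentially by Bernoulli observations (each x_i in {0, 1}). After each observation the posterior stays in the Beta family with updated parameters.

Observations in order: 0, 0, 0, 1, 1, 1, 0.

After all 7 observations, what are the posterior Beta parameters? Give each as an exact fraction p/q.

obs 1: x=0 → posterior Beta(6, 10/3)
obs 2: x=0 → posterior Beta(6, 13/3)
obs 3: x=0 → posterior Beta(6, 16/3)
obs 4: x=1 → posterior Beta(7, 16/3)
obs 5: x=1 → posterior Beta(8, 16/3)
obs 6: x=1 → posterior Beta(9, 16/3)
obs 7: x=0 → posterior Beta(9, 19/3)

alpha=9, beta=19/3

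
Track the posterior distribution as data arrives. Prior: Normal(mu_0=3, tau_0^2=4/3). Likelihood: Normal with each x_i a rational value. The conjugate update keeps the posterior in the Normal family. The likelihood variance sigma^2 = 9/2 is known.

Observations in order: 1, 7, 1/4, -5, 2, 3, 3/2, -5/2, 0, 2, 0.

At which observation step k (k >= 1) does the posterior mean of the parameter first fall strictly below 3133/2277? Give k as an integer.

obs 1: x=1 → posterior Normal(89/35, 36/35)
obs 2: x=7 → posterior Normal(145/43, 36/43)
obs 3: x=1/4 → posterior Normal(49/17, 12/17)
obs 4: x=-5 → posterior Normal(107/59, 36/59)
obs 5: x=2 → posterior Normal(123/67, 36/67)
obs 6: x=3 → posterior Normal(49/25, 12/25)
obs 7: x=3/2 → posterior Normal(159/83, 36/83)
obs 8: x=-5/2 → posterior Normal(139/91, 36/91)
obs 9: x=0 → posterior Normal(139/99, 4/11)
obs 10: x=2 → posterior Normal(155/107, 36/107)
obs 11: x=0 → posterior Normal(31/23, 36/115)

k = 11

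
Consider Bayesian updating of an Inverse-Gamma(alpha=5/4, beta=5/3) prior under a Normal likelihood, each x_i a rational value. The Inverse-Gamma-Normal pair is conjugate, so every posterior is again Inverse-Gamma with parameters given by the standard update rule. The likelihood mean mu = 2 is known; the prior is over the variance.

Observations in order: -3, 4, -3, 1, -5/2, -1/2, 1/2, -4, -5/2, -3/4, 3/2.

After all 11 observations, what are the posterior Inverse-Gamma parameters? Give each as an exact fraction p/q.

obs 1: x=-3 → posterior Inverse-Gamma(7/4, 85/6)
obs 2: x=4 → posterior Inverse-Gamma(9/4, 97/6)
obs 3: x=-3 → posterior Inverse-Gamma(11/4, 86/3)
obs 4: x=1 → posterior Inverse-Gamma(13/4, 175/6)
obs 5: x=-5/2 → posterior Inverse-Gamma(15/4, 943/24)
obs 6: x=-1/2 → posterior Inverse-Gamma(17/4, 509/12)
obs 7: x=1/2 → posterior Inverse-Gamma(19/4, 1045/24)
obs 8: x=-4 → posterior Inverse-Gamma(21/4, 1477/24)
obs 9: x=-5/2 → posterior Inverse-Gamma(23/4, 215/3)
obs 10: x=-3/4 → posterior Inverse-Gamma(25/4, 7243/96)
obs 11: x=3/2 → posterior Inverse-Gamma(27/4, 7255/96)

alpha=27/4, beta=7255/96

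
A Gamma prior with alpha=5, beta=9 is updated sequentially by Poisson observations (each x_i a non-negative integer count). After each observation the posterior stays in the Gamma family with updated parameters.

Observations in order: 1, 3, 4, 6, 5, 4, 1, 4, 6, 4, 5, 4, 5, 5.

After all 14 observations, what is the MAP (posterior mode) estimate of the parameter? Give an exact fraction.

61/23

obs 1: x=1 → posterior Gamma(6, 10)
obs 2: x=3 → posterior Gamma(9, 11)
obs 3: x=4 → posterior Gamma(13, 12)
obs 4: x=6 → posterior Gamma(19, 13)
obs 5: x=5 → posterior Gamma(24, 14)
obs 6: x=4 → posterior Gamma(28, 15)
obs 7: x=1 → posterior Gamma(29, 16)
obs 8: x=4 → posterior Gamma(33, 17)
obs 9: x=6 → posterior Gamma(39, 18)
obs 10: x=4 → posterior Gamma(43, 19)
obs 11: x=5 → posterior Gamma(48, 20)
obs 12: x=4 → posterior Gamma(52, 21)
obs 13: x=5 → posterior Gamma(57, 22)
obs 14: x=5 → posterior Gamma(62, 23)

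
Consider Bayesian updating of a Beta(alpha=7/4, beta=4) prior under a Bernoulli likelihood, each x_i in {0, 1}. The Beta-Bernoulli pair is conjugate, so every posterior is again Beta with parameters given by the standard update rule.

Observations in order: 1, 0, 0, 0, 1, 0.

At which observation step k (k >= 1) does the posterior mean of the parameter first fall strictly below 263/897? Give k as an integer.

obs 1: x=1 → posterior Beta(11/4, 4)
obs 2: x=0 → posterior Beta(11/4, 5)
obs 3: x=0 → posterior Beta(11/4, 6)
obs 4: x=0 → posterior Beta(11/4, 7)
obs 5: x=1 → posterior Beta(15/4, 7)
obs 6: x=0 → posterior Beta(15/4, 8)

k = 4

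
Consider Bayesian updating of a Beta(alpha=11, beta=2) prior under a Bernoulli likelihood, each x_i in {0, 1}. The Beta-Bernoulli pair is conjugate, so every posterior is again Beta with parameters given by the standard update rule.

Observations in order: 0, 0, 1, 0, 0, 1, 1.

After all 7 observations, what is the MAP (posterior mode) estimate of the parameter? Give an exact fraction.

obs 1: x=0 → posterior Beta(11, 3)
obs 2: x=0 → posterior Beta(11, 4)
obs 3: x=1 → posterior Beta(12, 4)
obs 4: x=0 → posterior Beta(12, 5)
obs 5: x=0 → posterior Beta(12, 6)
obs 6: x=1 → posterior Beta(13, 6)
obs 7: x=1 → posterior Beta(14, 6)

13/18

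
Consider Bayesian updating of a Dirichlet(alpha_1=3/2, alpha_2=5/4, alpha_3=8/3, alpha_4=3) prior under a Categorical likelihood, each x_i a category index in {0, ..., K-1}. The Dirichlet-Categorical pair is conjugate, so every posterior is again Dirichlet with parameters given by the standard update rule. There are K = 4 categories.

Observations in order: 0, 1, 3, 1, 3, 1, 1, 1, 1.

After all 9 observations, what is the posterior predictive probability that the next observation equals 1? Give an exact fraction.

obs 1: x=0 → posterior Dirichlet(5/2, 5/4, 8/3, 3)
obs 2: x=1 → posterior Dirichlet(5/2, 9/4, 8/3, 3)
obs 3: x=3 → posterior Dirichlet(5/2, 9/4, 8/3, 4)
obs 4: x=1 → posterior Dirichlet(5/2, 13/4, 8/3, 4)
obs 5: x=3 → posterior Dirichlet(5/2, 13/4, 8/3, 5)
obs 6: x=1 → posterior Dirichlet(5/2, 17/4, 8/3, 5)
obs 7: x=1 → posterior Dirichlet(5/2, 21/4, 8/3, 5)
obs 8: x=1 → posterior Dirichlet(5/2, 25/4, 8/3, 5)
obs 9: x=1 → posterior Dirichlet(5/2, 29/4, 8/3, 5)

87/209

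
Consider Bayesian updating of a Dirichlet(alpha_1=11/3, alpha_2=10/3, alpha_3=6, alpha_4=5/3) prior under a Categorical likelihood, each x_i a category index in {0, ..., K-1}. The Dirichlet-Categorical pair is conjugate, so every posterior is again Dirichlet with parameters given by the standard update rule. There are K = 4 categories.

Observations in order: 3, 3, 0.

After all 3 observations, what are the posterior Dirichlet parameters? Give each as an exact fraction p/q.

alpha_1=14/3, alpha_2=10/3, alpha_3=6, alpha_4=11/3

obs 1: x=3 → posterior Dirichlet(11/3, 10/3, 6, 8/3)
obs 2: x=3 → posterior Dirichlet(11/3, 10/3, 6, 11/3)
obs 3: x=0 → posterior Dirichlet(14/3, 10/3, 6, 11/3)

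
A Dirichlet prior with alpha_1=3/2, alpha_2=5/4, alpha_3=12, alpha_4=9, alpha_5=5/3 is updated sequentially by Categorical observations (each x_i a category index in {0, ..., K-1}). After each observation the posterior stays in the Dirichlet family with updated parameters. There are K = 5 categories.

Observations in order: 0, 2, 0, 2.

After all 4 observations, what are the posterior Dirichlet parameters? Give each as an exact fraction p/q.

obs 1: x=0 → posterior Dirichlet(5/2, 5/4, 12, 9, 5/3)
obs 2: x=2 → posterior Dirichlet(5/2, 5/4, 13, 9, 5/3)
obs 3: x=0 → posterior Dirichlet(7/2, 5/4, 13, 9, 5/3)
obs 4: x=2 → posterior Dirichlet(7/2, 5/4, 14, 9, 5/3)

alpha_1=7/2, alpha_2=5/4, alpha_3=14, alpha_4=9, alpha_5=5/3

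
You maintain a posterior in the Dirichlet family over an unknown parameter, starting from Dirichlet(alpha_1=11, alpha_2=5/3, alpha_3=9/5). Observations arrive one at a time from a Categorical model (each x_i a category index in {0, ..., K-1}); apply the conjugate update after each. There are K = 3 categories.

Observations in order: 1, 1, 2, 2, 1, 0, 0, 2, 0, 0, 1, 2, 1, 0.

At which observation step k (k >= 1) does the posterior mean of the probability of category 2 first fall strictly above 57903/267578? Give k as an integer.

k = 12

obs 1: x=1 → posterior Dirichlet(11, 8/3, 9/5)
obs 2: x=1 → posterior Dirichlet(11, 11/3, 9/5)
obs 3: x=2 → posterior Dirichlet(11, 11/3, 14/5)
obs 4: x=2 → posterior Dirichlet(11, 11/3, 19/5)
obs 5: x=1 → posterior Dirichlet(11, 14/3, 19/5)
obs 6: x=0 → posterior Dirichlet(12, 14/3, 19/5)
obs 7: x=0 → posterior Dirichlet(13, 14/3, 19/5)
obs 8: x=2 → posterior Dirichlet(13, 14/3, 24/5)
obs 9: x=0 → posterior Dirichlet(14, 14/3, 24/5)
obs 10: x=0 → posterior Dirichlet(15, 14/3, 24/5)
obs 11: x=1 → posterior Dirichlet(15, 17/3, 24/5)
obs 12: x=2 → posterior Dirichlet(15, 17/3, 29/5)
obs 13: x=1 → posterior Dirichlet(15, 20/3, 29/5)
obs 14: x=0 → posterior Dirichlet(16, 20/3, 29/5)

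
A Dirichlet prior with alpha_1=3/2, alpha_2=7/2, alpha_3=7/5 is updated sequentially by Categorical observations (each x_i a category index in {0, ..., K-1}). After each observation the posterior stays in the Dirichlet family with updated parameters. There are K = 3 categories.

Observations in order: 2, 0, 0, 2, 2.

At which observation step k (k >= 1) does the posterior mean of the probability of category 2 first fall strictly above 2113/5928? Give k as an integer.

obs 1: x=2 → posterior Dirichlet(3/2, 7/2, 12/5)
obs 2: x=0 → posterior Dirichlet(5/2, 7/2, 12/5)
obs 3: x=0 → posterior Dirichlet(7/2, 7/2, 12/5)
obs 4: x=2 → posterior Dirichlet(7/2, 7/2, 17/5)
obs 5: x=2 → posterior Dirichlet(7/2, 7/2, 22/5)

k = 5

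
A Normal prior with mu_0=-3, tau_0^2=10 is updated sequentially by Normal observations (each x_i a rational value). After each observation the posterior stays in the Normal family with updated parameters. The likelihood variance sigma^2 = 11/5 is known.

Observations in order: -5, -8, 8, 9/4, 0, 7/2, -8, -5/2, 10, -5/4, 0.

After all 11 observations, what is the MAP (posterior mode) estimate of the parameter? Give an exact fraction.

-83/561

obs 1: x=-5 → posterior Normal(-283/61, 110/61)
obs 2: x=-8 → posterior Normal(-683/111, 110/111)
obs 3: x=8 → posterior Normal(-283/161, 110/161)
obs 4: x=9/4 → posterior Normal(-341/422, 110/211)
obs 5: x=0 → posterior Normal(-341/522, 110/261)
obs 6: x=7/2 → posterior Normal(9/622, 110/311)
obs 7: x=-8 → posterior Normal(-791/722, 110/361)
obs 8: x=-5/2 → posterior Normal(-347/274, 110/411)
obs 9: x=10 → posterior Normal(-41/922, 110/461)
obs 10: x=-5/4 → posterior Normal(-83/511, 110/511)
obs 11: x=0 → posterior Normal(-83/561, 10/51)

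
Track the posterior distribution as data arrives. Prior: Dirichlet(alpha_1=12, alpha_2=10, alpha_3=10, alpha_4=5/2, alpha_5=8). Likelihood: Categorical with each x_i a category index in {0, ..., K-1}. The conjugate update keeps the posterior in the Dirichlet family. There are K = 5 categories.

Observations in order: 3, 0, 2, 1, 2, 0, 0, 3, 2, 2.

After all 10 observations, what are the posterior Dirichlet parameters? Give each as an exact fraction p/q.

alpha_1=15, alpha_2=11, alpha_3=14, alpha_4=9/2, alpha_5=8

obs 1: x=3 → posterior Dirichlet(12, 10, 10, 7/2, 8)
obs 2: x=0 → posterior Dirichlet(13, 10, 10, 7/2, 8)
obs 3: x=2 → posterior Dirichlet(13, 10, 11, 7/2, 8)
obs 4: x=1 → posterior Dirichlet(13, 11, 11, 7/2, 8)
obs 5: x=2 → posterior Dirichlet(13, 11, 12, 7/2, 8)
obs 6: x=0 → posterior Dirichlet(14, 11, 12, 7/2, 8)
obs 7: x=0 → posterior Dirichlet(15, 11, 12, 7/2, 8)
obs 8: x=3 → posterior Dirichlet(15, 11, 12, 9/2, 8)
obs 9: x=2 → posterior Dirichlet(15, 11, 13, 9/2, 8)
obs 10: x=2 → posterior Dirichlet(15, 11, 14, 9/2, 8)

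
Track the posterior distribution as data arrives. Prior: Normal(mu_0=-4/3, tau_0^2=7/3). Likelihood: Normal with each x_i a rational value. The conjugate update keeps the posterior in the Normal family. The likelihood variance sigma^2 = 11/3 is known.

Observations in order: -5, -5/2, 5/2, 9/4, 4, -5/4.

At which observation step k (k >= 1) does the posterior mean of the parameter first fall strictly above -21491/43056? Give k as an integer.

k = 5

obs 1: x=-5 → posterior Normal(-149/54, 77/54)
obs 2: x=-5/2 → posterior Normal(-403/150, 77/75)
obs 3: x=5/2 → posterior Normal(-149/96, 77/96)
obs 4: x=9/4 → posterior Normal(-407/468, 77/117)
obs 5: x=4 → posterior Normal(-71/552, 77/138)
obs 6: x=-5/4 → posterior Normal(-44/159, 77/159)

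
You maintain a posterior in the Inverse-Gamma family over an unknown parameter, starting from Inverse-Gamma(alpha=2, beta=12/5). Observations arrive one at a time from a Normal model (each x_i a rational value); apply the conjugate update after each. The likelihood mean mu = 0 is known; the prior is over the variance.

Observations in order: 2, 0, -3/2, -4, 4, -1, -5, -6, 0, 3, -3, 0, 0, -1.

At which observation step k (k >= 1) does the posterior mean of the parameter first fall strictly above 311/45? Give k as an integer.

obs 1: x=2 → posterior Inverse-Gamma(5/2, 22/5)
obs 2: x=0 → posterior Inverse-Gamma(3, 22/5)
obs 3: x=-3/2 → posterior Inverse-Gamma(7/2, 221/40)
obs 4: x=-4 → posterior Inverse-Gamma(4, 541/40)
obs 5: x=4 → posterior Inverse-Gamma(9/2, 861/40)
obs 6: x=-1 → posterior Inverse-Gamma(5, 881/40)
obs 7: x=-5 → posterior Inverse-Gamma(11/2, 1381/40)
obs 8: x=-6 → posterior Inverse-Gamma(6, 2101/40)
obs 9: x=0 → posterior Inverse-Gamma(13/2, 2101/40)
obs 10: x=3 → posterior Inverse-Gamma(7, 2281/40)
obs 11: x=-3 → posterior Inverse-Gamma(15/2, 2461/40)
obs 12: x=0 → posterior Inverse-Gamma(8, 2461/40)
obs 13: x=0 → posterior Inverse-Gamma(17/2, 2461/40)
obs 14: x=-1 → posterior Inverse-Gamma(9, 2481/40)

k = 7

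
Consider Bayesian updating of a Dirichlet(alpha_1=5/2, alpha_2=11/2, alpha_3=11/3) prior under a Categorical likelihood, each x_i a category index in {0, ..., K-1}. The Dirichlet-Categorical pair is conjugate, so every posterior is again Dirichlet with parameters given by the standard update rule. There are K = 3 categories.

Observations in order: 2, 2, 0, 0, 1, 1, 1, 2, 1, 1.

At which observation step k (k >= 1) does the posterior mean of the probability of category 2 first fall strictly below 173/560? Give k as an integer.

k = 7

obs 1: x=2 → posterior Dirichlet(5/2, 11/2, 14/3)
obs 2: x=2 → posterior Dirichlet(5/2, 11/2, 17/3)
obs 3: x=0 → posterior Dirichlet(7/2, 11/2, 17/3)
obs 4: x=0 → posterior Dirichlet(9/2, 11/2, 17/3)
obs 5: x=1 → posterior Dirichlet(9/2, 13/2, 17/3)
obs 6: x=1 → posterior Dirichlet(9/2, 15/2, 17/3)
obs 7: x=1 → posterior Dirichlet(9/2, 17/2, 17/3)
obs 8: x=2 → posterior Dirichlet(9/2, 17/2, 20/3)
obs 9: x=1 → posterior Dirichlet(9/2, 19/2, 20/3)
obs 10: x=1 → posterior Dirichlet(9/2, 21/2, 20/3)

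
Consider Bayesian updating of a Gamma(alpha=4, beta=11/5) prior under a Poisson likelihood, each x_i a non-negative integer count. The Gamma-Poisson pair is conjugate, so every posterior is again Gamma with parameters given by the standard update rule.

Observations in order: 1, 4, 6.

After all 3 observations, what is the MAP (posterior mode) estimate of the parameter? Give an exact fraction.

obs 1: x=1 → posterior Gamma(5, 16/5)
obs 2: x=4 → posterior Gamma(9, 21/5)
obs 3: x=6 → posterior Gamma(15, 26/5)

35/13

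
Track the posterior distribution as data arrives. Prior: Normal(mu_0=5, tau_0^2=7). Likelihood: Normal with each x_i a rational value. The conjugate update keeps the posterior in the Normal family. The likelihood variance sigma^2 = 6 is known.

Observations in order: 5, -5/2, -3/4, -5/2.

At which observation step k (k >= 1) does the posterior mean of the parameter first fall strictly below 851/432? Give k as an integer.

k = 3

obs 1: x=5 → posterior Normal(5, 42/13)
obs 2: x=-5/2 → posterior Normal(19/8, 21/10)
obs 3: x=-3/4 → posterior Normal(169/108, 14/9)
obs 4: x=-5/2 → posterior Normal(99/136, 21/17)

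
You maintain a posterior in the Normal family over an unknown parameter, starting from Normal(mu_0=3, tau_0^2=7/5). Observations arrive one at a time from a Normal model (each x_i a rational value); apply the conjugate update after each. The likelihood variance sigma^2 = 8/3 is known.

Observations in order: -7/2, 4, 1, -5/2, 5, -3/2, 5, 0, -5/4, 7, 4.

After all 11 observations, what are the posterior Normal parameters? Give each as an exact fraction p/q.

obs 1: x=-7/2 → posterior Normal(93/122, 56/61)
obs 2: x=4 → posterior Normal(261/164, 28/41)
obs 3: x=1 → posterior Normal(303/206, 56/103)
obs 4: x=-5/2 → posterior Normal(99/124, 14/31)
obs 5: x=5 → posterior Normal(204/145, 56/145)
obs 6: x=-3/2 → posterior Normal(345/332, 28/83)
obs 7: x=5 → posterior Normal(555/374, 56/187)
obs 8: x=0 → posterior Normal(555/416, 7/26)
obs 9: x=-5/4 → posterior Normal(1005/916, 56/229)
obs 10: x=7 → posterior Normal(1593/1000, 28/125)
obs 11: x=4 → posterior Normal(1929/1084, 56/271)

mu_0=1929/1084, tau_0^2=56/271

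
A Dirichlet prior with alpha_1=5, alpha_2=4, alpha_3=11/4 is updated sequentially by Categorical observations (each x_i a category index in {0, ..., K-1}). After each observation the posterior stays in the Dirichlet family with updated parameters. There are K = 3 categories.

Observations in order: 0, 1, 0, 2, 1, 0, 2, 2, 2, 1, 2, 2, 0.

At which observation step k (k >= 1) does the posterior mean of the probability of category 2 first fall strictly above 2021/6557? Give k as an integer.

k = 9

obs 1: x=0 → posterior Dirichlet(6, 4, 11/4)
obs 2: x=1 → posterior Dirichlet(6, 5, 11/4)
obs 3: x=0 → posterior Dirichlet(7, 5, 11/4)
obs 4: x=2 → posterior Dirichlet(7, 5, 15/4)
obs 5: x=1 → posterior Dirichlet(7, 6, 15/4)
obs 6: x=0 → posterior Dirichlet(8, 6, 15/4)
obs 7: x=2 → posterior Dirichlet(8, 6, 19/4)
obs 8: x=2 → posterior Dirichlet(8, 6, 23/4)
obs 9: x=2 → posterior Dirichlet(8, 6, 27/4)
obs 10: x=1 → posterior Dirichlet(8, 7, 27/4)
obs 11: x=2 → posterior Dirichlet(8, 7, 31/4)
obs 12: x=2 → posterior Dirichlet(8, 7, 35/4)
obs 13: x=0 → posterior Dirichlet(9, 7, 35/4)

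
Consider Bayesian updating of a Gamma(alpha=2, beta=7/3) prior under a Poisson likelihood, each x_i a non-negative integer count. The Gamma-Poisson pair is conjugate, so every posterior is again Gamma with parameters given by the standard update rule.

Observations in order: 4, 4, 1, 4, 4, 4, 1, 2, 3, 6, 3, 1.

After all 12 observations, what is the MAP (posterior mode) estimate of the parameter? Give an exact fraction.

114/43

obs 1: x=4 → posterior Gamma(6, 10/3)
obs 2: x=4 → posterior Gamma(10, 13/3)
obs 3: x=1 → posterior Gamma(11, 16/3)
obs 4: x=4 → posterior Gamma(15, 19/3)
obs 5: x=4 → posterior Gamma(19, 22/3)
obs 6: x=4 → posterior Gamma(23, 25/3)
obs 7: x=1 → posterior Gamma(24, 28/3)
obs 8: x=2 → posterior Gamma(26, 31/3)
obs 9: x=3 → posterior Gamma(29, 34/3)
obs 10: x=6 → posterior Gamma(35, 37/3)
obs 11: x=3 → posterior Gamma(38, 40/3)
obs 12: x=1 → posterior Gamma(39, 43/3)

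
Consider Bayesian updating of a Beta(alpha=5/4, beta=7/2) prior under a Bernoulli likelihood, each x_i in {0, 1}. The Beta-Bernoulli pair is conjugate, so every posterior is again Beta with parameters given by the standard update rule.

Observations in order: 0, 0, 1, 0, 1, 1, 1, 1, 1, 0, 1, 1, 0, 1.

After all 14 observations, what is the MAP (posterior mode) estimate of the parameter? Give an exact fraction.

37/67

obs 1: x=0 → posterior Beta(5/4, 9/2)
obs 2: x=0 → posterior Beta(5/4, 11/2)
obs 3: x=1 → posterior Beta(9/4, 11/2)
obs 4: x=0 → posterior Beta(9/4, 13/2)
obs 5: x=1 → posterior Beta(13/4, 13/2)
obs 6: x=1 → posterior Beta(17/4, 13/2)
obs 7: x=1 → posterior Beta(21/4, 13/2)
obs 8: x=1 → posterior Beta(25/4, 13/2)
obs 9: x=1 → posterior Beta(29/4, 13/2)
obs 10: x=0 → posterior Beta(29/4, 15/2)
obs 11: x=1 → posterior Beta(33/4, 15/2)
obs 12: x=1 → posterior Beta(37/4, 15/2)
obs 13: x=0 → posterior Beta(37/4, 17/2)
obs 14: x=1 → posterior Beta(41/4, 17/2)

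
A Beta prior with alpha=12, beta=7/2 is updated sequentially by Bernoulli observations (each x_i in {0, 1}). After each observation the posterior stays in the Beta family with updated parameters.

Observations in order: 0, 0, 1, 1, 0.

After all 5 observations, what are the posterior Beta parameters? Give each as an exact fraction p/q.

obs 1: x=0 → posterior Beta(12, 9/2)
obs 2: x=0 → posterior Beta(12, 11/2)
obs 3: x=1 → posterior Beta(13, 11/2)
obs 4: x=1 → posterior Beta(14, 11/2)
obs 5: x=0 → posterior Beta(14, 13/2)

alpha=14, beta=13/2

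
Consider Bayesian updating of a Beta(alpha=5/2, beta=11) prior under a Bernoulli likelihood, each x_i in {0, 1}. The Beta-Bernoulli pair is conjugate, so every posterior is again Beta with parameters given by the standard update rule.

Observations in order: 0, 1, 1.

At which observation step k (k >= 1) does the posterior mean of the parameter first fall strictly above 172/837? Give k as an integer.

obs 1: x=0 → posterior Beta(5/2, 12)
obs 2: x=1 → posterior Beta(7/2, 12)
obs 3: x=1 → posterior Beta(9/2, 12)

k = 2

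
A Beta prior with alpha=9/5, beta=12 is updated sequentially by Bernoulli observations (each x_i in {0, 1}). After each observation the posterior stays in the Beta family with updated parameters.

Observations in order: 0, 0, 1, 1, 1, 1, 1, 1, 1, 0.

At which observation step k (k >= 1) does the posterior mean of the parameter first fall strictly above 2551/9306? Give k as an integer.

k = 6

obs 1: x=0 → posterior Beta(9/5, 13)
obs 2: x=0 → posterior Beta(9/5, 14)
obs 3: x=1 → posterior Beta(14/5, 14)
obs 4: x=1 → posterior Beta(19/5, 14)
obs 5: x=1 → posterior Beta(24/5, 14)
obs 6: x=1 → posterior Beta(29/5, 14)
obs 7: x=1 → posterior Beta(34/5, 14)
obs 8: x=1 → posterior Beta(39/5, 14)
obs 9: x=1 → posterior Beta(44/5, 14)
obs 10: x=0 → posterior Beta(44/5, 15)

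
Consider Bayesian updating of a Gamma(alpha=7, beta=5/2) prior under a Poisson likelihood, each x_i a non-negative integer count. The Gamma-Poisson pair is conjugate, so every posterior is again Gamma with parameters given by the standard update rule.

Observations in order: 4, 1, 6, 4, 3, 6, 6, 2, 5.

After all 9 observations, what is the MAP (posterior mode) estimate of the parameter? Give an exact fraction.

86/23

obs 1: x=4 → posterior Gamma(11, 7/2)
obs 2: x=1 → posterior Gamma(12, 9/2)
obs 3: x=6 → posterior Gamma(18, 11/2)
obs 4: x=4 → posterior Gamma(22, 13/2)
obs 5: x=3 → posterior Gamma(25, 15/2)
obs 6: x=6 → posterior Gamma(31, 17/2)
obs 7: x=6 → posterior Gamma(37, 19/2)
obs 8: x=2 → posterior Gamma(39, 21/2)
obs 9: x=5 → posterior Gamma(44, 23/2)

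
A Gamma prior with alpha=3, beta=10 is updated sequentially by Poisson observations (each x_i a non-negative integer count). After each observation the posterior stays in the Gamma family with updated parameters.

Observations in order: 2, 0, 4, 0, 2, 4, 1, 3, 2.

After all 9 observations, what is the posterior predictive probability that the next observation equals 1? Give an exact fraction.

14998399409560837319148884799/41943040000000000000000000000

obs 1: x=2 → posterior Gamma(5, 11)
obs 2: x=0 → posterior Gamma(5, 12)
obs 3: x=4 → posterior Gamma(9, 13)
obs 4: x=0 → posterior Gamma(9, 14)
obs 5: x=2 → posterior Gamma(11, 15)
obs 6: x=4 → posterior Gamma(15, 16)
obs 7: x=1 → posterior Gamma(16, 17)
obs 8: x=3 → posterior Gamma(19, 18)
obs 9: x=2 → posterior Gamma(21, 19)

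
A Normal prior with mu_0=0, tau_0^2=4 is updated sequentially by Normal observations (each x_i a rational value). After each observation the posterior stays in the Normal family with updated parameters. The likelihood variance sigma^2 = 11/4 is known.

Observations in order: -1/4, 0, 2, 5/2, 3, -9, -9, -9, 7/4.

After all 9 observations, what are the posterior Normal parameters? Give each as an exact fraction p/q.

obs 1: x=-1/4 → posterior Normal(-4/27, 44/27)
obs 2: x=0 → posterior Normal(-4/43, 44/43)
obs 3: x=2 → posterior Normal(28/59, 44/59)
obs 4: x=5/2 → posterior Normal(68/75, 44/75)
obs 5: x=3 → posterior Normal(116/91, 44/91)
obs 6: x=-9 → posterior Normal(-28/107, 44/107)
obs 7: x=-9 → posterior Normal(-172/123, 44/123)
obs 8: x=-9 → posterior Normal(-316/139, 44/139)
obs 9: x=7/4 → posterior Normal(-288/155, 44/155)

mu_0=-288/155, tau_0^2=44/155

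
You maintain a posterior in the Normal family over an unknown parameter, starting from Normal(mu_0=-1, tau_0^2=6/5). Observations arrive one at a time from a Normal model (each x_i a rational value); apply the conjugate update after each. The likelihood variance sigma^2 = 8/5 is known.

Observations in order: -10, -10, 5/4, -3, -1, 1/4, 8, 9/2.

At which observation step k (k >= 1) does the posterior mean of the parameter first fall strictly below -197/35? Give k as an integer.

obs 1: x=-10 → posterior Normal(-34/7, 24/35)
obs 2: x=-10 → posterior Normal(-32/5, 12/25)
obs 3: x=5/4 → posterior Normal(-241/52, 24/65)
obs 4: x=-3 → posterior Normal(-277/64, 3/10)
obs 5: x=-1 → posterior Normal(-289/76, 24/95)
obs 6: x=1/4 → posterior Normal(-13/4, 12/55)
obs 7: x=8 → posterior Normal(-19/10, 24/125)
obs 8: x=9/2 → posterior Normal(-17/14, 6/35)

k = 2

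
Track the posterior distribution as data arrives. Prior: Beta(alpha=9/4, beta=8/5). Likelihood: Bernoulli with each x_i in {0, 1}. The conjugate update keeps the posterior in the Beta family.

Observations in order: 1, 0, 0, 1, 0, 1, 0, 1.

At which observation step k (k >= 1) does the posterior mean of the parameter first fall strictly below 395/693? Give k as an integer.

obs 1: x=1 → posterior Beta(13/4, 8/5)
obs 2: x=0 → posterior Beta(13/4, 13/5)
obs 3: x=0 → posterior Beta(13/4, 18/5)
obs 4: x=1 → posterior Beta(17/4, 18/5)
obs 5: x=0 → posterior Beta(17/4, 23/5)
obs 6: x=1 → posterior Beta(21/4, 23/5)
obs 7: x=0 → posterior Beta(21/4, 28/5)
obs 8: x=1 → posterior Beta(25/4, 28/5)

k = 2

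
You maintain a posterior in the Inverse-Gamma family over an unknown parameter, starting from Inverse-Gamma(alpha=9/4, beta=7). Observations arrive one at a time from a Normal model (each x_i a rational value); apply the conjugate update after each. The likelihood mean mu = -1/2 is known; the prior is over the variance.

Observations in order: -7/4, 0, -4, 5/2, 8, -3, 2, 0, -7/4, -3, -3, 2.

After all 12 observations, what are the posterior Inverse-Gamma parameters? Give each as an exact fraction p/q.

obs 1: x=-7/4 → posterior Inverse-Gamma(11/4, 249/32)
obs 2: x=0 → posterior Inverse-Gamma(13/4, 253/32)
obs 3: x=-4 → posterior Inverse-Gamma(15/4, 449/32)
obs 4: x=5/2 → posterior Inverse-Gamma(17/4, 593/32)
obs 5: x=8 → posterior Inverse-Gamma(19/4, 1749/32)
obs 6: x=-3 → posterior Inverse-Gamma(21/4, 1849/32)
obs 7: x=2 → posterior Inverse-Gamma(23/4, 1949/32)
obs 8: x=0 → posterior Inverse-Gamma(25/4, 1953/32)
obs 9: x=-7/4 → posterior Inverse-Gamma(27/4, 989/16)
obs 10: x=-3 → posterior Inverse-Gamma(29/4, 1039/16)
obs 11: x=-3 → posterior Inverse-Gamma(31/4, 1089/16)
obs 12: x=2 → posterior Inverse-Gamma(33/4, 1139/16)

alpha=33/4, beta=1139/16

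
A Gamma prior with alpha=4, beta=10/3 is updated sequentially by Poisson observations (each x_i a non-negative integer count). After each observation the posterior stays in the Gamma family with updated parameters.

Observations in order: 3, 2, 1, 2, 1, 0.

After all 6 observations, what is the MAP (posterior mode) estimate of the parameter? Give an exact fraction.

9/7

obs 1: x=3 → posterior Gamma(7, 13/3)
obs 2: x=2 → posterior Gamma(9, 16/3)
obs 3: x=1 → posterior Gamma(10, 19/3)
obs 4: x=2 → posterior Gamma(12, 22/3)
obs 5: x=1 → posterior Gamma(13, 25/3)
obs 6: x=0 → posterior Gamma(13, 28/3)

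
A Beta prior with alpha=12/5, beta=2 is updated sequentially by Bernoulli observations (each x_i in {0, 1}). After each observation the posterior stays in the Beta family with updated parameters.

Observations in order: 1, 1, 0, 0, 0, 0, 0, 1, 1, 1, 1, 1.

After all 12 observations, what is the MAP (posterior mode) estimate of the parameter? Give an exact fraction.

7/12

obs 1: x=1 → posterior Beta(17/5, 2)
obs 2: x=1 → posterior Beta(22/5, 2)
obs 3: x=0 → posterior Beta(22/5, 3)
obs 4: x=0 → posterior Beta(22/5, 4)
obs 5: x=0 → posterior Beta(22/5, 5)
obs 6: x=0 → posterior Beta(22/5, 6)
obs 7: x=0 → posterior Beta(22/5, 7)
obs 8: x=1 → posterior Beta(27/5, 7)
obs 9: x=1 → posterior Beta(32/5, 7)
obs 10: x=1 → posterior Beta(37/5, 7)
obs 11: x=1 → posterior Beta(42/5, 7)
obs 12: x=1 → posterior Beta(47/5, 7)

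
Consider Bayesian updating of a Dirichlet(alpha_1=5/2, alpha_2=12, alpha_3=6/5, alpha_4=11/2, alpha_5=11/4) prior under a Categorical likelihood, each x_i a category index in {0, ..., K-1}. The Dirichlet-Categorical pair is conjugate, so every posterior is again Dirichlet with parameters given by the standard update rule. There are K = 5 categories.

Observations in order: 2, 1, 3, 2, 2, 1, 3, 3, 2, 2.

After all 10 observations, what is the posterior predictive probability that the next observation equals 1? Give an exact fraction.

40/97

obs 1: x=2 → posterior Dirichlet(5/2, 12, 11/5, 11/2, 11/4)
obs 2: x=1 → posterior Dirichlet(5/2, 13, 11/5, 11/2, 11/4)
obs 3: x=3 → posterior Dirichlet(5/2, 13, 11/5, 13/2, 11/4)
obs 4: x=2 → posterior Dirichlet(5/2, 13, 16/5, 13/2, 11/4)
obs 5: x=2 → posterior Dirichlet(5/2, 13, 21/5, 13/2, 11/4)
obs 6: x=1 → posterior Dirichlet(5/2, 14, 21/5, 13/2, 11/4)
obs 7: x=3 → posterior Dirichlet(5/2, 14, 21/5, 15/2, 11/4)
obs 8: x=3 → posterior Dirichlet(5/2, 14, 21/5, 17/2, 11/4)
obs 9: x=2 → posterior Dirichlet(5/2, 14, 26/5, 17/2, 11/4)
obs 10: x=2 → posterior Dirichlet(5/2, 14, 31/5, 17/2, 11/4)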